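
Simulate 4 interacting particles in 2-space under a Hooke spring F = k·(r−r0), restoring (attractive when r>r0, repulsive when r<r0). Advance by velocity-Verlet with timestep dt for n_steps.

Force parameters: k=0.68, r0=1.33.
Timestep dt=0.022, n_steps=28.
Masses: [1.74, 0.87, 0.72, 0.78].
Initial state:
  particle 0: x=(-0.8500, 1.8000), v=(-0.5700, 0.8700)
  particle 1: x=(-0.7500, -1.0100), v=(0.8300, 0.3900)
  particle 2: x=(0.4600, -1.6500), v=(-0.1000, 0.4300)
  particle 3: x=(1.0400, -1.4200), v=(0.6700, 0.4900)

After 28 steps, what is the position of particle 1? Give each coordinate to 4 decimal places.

(-0.2268, -0.5467)

step 0: x0=(-0.8500, 1.8000) x1=(-0.7500, -1.0100) x2=(0.4600, -1.6500) x3=(1.0400, -1.4200)
step 1: x0=(-0.8623, 1.8186) x1=(-0.7317, -1.0012) x2=(0.4575, -1.6401) x3=(1.0545, -1.4087)
step 2: x0=(-0.8743, 1.8361) x1=(-0.7131, -0.9918) x2=(0.4542, -1.6293) x3=(1.0686, -1.3964)
step 3: x0=(-0.8858, 1.8525) x1=(-0.6945, -0.9819) x2=(0.4503, -1.6176) x3=(1.0822, -1.3830)
step 4: x0=(-0.8969, 1.8678) x1=(-0.6757, -0.9715) x2=(0.4457, -1.6049) x3=(1.0953, -1.3686)
step 5: x0=(-0.9076, 1.8820) x1=(-0.6567, -0.9606) x2=(0.4405, -1.5914) x3=(1.1079, -1.3532)
step 6: x0=(-0.9178, 1.8951) x1=(-0.6377, -0.9491) x2=(0.4346, -1.5769) x3=(1.1200, -1.3368)
step 7: x0=(-0.9276, 1.9070) x1=(-0.6186, -0.9370) x2=(0.4281, -1.5616) x3=(1.1316, -1.3193)
step 8: x0=(-0.9369, 1.9179) x1=(-0.5994, -0.9244) x2=(0.4210, -1.5453) x3=(1.1427, -1.3009)
step 9: x0=(-0.9458, 1.9277) x1=(-0.5802, -0.9112) x2=(0.4133, -1.5281) x3=(1.1532, -1.2814)
step 10: x0=(-0.9542, 1.9363) x1=(-0.5609, -0.8975) x2=(0.4051, -1.5101) x3=(1.1632, -1.2610)
step 11: x0=(-0.9621, 1.9439) x1=(-0.5416, -0.8831) x2=(0.3962, -1.4911) x3=(1.1727, -1.2395)
step 12: x0=(-0.9696, 1.9503) x1=(-0.5223, -0.8682) x2=(0.3869, -1.4713) x3=(1.1816, -1.2171)
step 13: x0=(-0.9766, 1.9557) x1=(-0.5030, -0.8527) x2=(0.3770, -1.4506) x3=(1.1899, -1.1937)
step 14: x0=(-0.9831, 1.9600) x1=(-0.4837, -0.8366) x2=(0.3666, -1.4290) x3=(1.1977, -1.1693)
step 15: x0=(-0.9892, 1.9632) x1=(-0.4645, -0.8199) x2=(0.3557, -1.4066) x3=(1.2049, -1.1440)
step 16: x0=(-0.9948, 1.9654) x1=(-0.4454, -0.8026) x2=(0.3444, -1.3834) x3=(1.2115, -1.1178)
step 17: x0=(-0.9998, 1.9665) x1=(-0.4263, -0.7847) x2=(0.3326, -1.3593) x3=(1.2175, -1.0906)
step 18: x0=(-1.0044, 1.9665) x1=(-0.4074, -0.7662) x2=(0.3204, -1.3345) x3=(1.2230, -1.0625)
step 19: x0=(-1.0085, 1.9655) x1=(-0.3885, -0.7471) x2=(0.3078, -1.3089) x3=(1.2278, -1.0336)
step 20: x0=(-1.0121, 1.9635) x1=(-0.3698, -0.7274) x2=(0.2948, -1.2825) x3=(1.2321, -1.0037)
step 21: x0=(-1.0152, 1.9605) x1=(-0.3512, -0.7070) x2=(0.2815, -1.2554) x3=(1.2358, -0.9730)
step 22: x0=(-1.0179, 1.9565) x1=(-0.3329, -0.6860) x2=(0.2678, -1.2275) x3=(1.2389, -0.9414)
step 23: x0=(-1.0200, 1.9516) x1=(-0.3147, -0.6644) x2=(0.2538, -1.1990) x3=(1.2414, -0.9090)
step 24: x0=(-1.0217, 1.9456) x1=(-0.2966, -0.6421) x2=(0.2395, -1.1698) x3=(1.2433, -0.8757)
step 25: x0=(-1.0229, 1.9387) x1=(-0.2788, -0.6192) x2=(0.2249, -1.1400) x3=(1.2447, -0.8417)
step 26: x0=(-1.0236, 1.9310) x1=(-0.2613, -0.5957) x2=(0.2100, -1.1095) x3=(1.2454, -0.8069)
step 27: x0=(-1.0238, 1.9223) x1=(-0.2439, -0.5715) x2=(0.1949, -1.0785) x3=(1.2456, -0.7713)
step 28: x0=(-1.0235, 1.9127) x1=(-0.2268, -0.5467) x2=(0.1796, -1.0469) x3=(1.2452, -0.7350)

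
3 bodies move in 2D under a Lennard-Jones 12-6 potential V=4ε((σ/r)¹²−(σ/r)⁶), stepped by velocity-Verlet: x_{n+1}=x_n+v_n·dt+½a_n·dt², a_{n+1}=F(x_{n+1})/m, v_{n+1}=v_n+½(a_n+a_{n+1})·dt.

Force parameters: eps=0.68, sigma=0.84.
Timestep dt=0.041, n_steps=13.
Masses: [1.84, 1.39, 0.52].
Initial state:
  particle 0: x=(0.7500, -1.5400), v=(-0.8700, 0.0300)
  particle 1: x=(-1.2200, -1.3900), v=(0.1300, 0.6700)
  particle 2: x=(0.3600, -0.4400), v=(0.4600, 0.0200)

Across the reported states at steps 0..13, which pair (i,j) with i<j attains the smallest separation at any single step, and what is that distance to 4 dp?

pair (0,2), distance 0.8795

step 0: x0=(0.7500, -1.5400) x1=(-1.2200, -1.3900) x2=(0.3600, -0.4400)
step 1: x0=(0.7141, -1.5382) x1=(-1.2146, -1.3625) x2=(0.3795, -0.4414)
step 2: x0=(0.6777, -1.5350) x1=(-1.2091, -1.3350) x2=(0.4002, -0.4476)
step 3: x0=(0.6409, -1.5304) x1=(-1.2033, -1.3074) x2=(0.4221, -0.4591)
step 4: x0=(0.6037, -1.5241) x1=(-1.1975, -1.2798) x2=(0.4448, -0.4765)
step 5: x0=(0.5662, -1.5161) x1=(-1.1914, -1.2522) x2=(0.4683, -0.5001)
step 6: x0=(0.5284, -1.5063) x1=(-1.1851, -1.2245) x2=(0.4921, -0.5299)
step 7: x0=(0.4905, -1.4954) x1=(-1.1786, -1.1968) x2=(0.5158, -0.5640)
step 8: x0=(0.4524, -1.4851) x1=(-1.1718, -1.1691) x2=(0.5392, -0.5960)
step 9: x0=(0.4138, -1.4791) x1=(-1.1647, -1.1415) x2=(0.5640, -0.6125)
step 10: x0=(0.3738, -1.4797) x1=(-1.1573, -1.1138) x2=(0.5924, -0.6058)
step 11: x0=(0.3328, -1.4835) x1=(-1.1495, -1.0862) x2=(0.6236, -0.5875)
step 12: x0=(0.2915, -1.4873) x1=(-1.1413, -1.0586) x2=(0.6546, -0.5691)
step 13: x0=(0.2505, -1.4898) x1=(-1.1326, -1.0311) x2=(0.6835, -0.5553)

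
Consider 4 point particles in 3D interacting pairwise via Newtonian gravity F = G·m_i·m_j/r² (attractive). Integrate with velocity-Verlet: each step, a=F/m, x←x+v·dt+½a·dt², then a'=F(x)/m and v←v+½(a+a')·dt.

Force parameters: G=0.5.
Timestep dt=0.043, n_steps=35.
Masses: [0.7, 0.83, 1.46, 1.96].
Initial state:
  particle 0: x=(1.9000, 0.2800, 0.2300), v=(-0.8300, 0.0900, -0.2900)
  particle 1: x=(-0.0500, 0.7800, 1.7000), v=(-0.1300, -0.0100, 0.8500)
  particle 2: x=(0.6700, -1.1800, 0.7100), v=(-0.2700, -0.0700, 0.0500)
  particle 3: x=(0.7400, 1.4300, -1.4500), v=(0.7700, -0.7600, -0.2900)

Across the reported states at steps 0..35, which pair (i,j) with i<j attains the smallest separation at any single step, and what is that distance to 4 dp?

step 0: x0=(1.9000, 0.2800, 0.2300) x1=(-0.0500, 0.7800, 1.7000) x2=(0.6700, -1.1800, 0.7100) x3=(0.7400, 1.4300, -1.4500)
step 1: x0=(1.8641, 0.2838, 0.2175) x1=(-0.0555, 0.7795, 1.7364) x2=(0.6584, -1.1828, 0.7121) x3=(0.7731, 1.3972, -1.4624)
step 2: x0=(1.8277, 0.2876, 0.2049) x1=(-0.0608, 0.7787, 1.7724) x2=(0.6469, -1.1853, 0.7141) x3=(0.8063, 1.3643, -1.4745)
step 3: x0=(1.7908, 0.2913, 0.1922) x1=(-0.0659, 0.7778, 1.8082) x2=(0.6355, -1.1874, 0.7161) x3=(0.8395, 1.3312, -1.4864)
step 4: x0=(1.7535, 0.2949, 0.1794) x1=(-0.0708, 0.7767, 1.8436) x2=(0.6241, -1.1891, 0.7179) x3=(0.8727, 1.2980, -1.4980)
step 5: x0=(1.7157, 0.2985, 0.1664) x1=(-0.0755, 0.7753, 1.8787) x2=(0.6128, -1.1905, 0.7197) x3=(0.9060, 1.2646, -1.5094)
step 6: x0=(1.6774, 0.3020, 0.1533) x1=(-0.0801, 0.7738, 1.9135) x2=(0.6016, -1.1915, 0.7214) x3=(0.9393, 1.2310, -1.5206)
step 7: x0=(1.6387, 0.3054, 0.1401) x1=(-0.0845, 0.7721, 1.9479) x2=(0.5904, -1.1921, 0.7229) x3=(0.9726, 1.1972, -1.5314)
step 8: x0=(1.5996, 0.3088, 0.1267) x1=(-0.0887, 0.7702, 1.9820) x2=(0.5793, -1.1924, 0.7244) x3=(1.0060, 1.1633, -1.5420)
step 9: x0=(1.5601, 0.3121, 0.1130) x1=(-0.0927, 0.7681, 2.0159) x2=(0.5683, -1.1923, 0.7258) x3=(1.0394, 1.1292, -1.5524)
step 10: x0=(1.5201, 0.3153, 0.0992) x1=(-0.0966, 0.7658, 2.0494) x2=(0.5574, -1.1918, 0.7271) x3=(1.0727, 1.0950, -1.5624)
step 11: x0=(1.4798, 0.3185, 0.0851) x1=(-0.1003, 0.7633, 2.0826) x2=(0.5466, -1.1910, 0.7282) x3=(1.1061, 1.0606, -1.5721)
step 12: x0=(1.4391, 0.3216, 0.0708) x1=(-0.1038, 0.7607, 2.1154) x2=(0.5358, -1.1898, 0.7293) x3=(1.1395, 1.0260, -1.5816)
step 13: x0=(1.3981, 0.3246, 0.0562) x1=(-0.1072, 0.7578, 2.1480) x2=(0.5252, -1.1882, 0.7302) x3=(1.1729, 0.9912, -1.5907)
step 14: x0=(1.3568, 0.3275, 0.0413) x1=(-0.1105, 0.7548, 2.1803) x2=(0.5146, -1.1863, 0.7310) x3=(1.2062, 0.9563, -1.5995)
step 15: x0=(1.3151, 0.3304, 0.0261) x1=(-0.1136, 0.7516, 2.2122) x2=(0.5041, -1.1841, 0.7317) x3=(1.2396, 0.9212, -1.6079)
step 16: x0=(1.2733, 0.3331, 0.0106) x1=(-0.1166, 0.7482, 2.2439) x2=(0.4938, -1.1814, 0.7323) x3=(1.2729, 0.8860, -1.6160)
step 17: x0=(1.2312, 0.3358, -0.0053) x1=(-0.1194, 0.7447, 2.2752) x2=(0.4835, -1.1785, 0.7327) x3=(1.3061, 0.8506, -1.6238)
step 18: x0=(1.1889, 0.3383, -0.0215) x1=(-0.1221, 0.7410, 2.3062) x2=(0.4733, -1.1751, 0.7330) x3=(1.3393, 0.8151, -1.6313)
step 19: x0=(1.1464, 0.3407, -0.0380) x1=(-0.1247, 0.7371, 2.3370) x2=(0.4632, -1.1714, 0.7332) x3=(1.3725, 0.7794, -1.6383)
step 20: x0=(1.1039, 0.3429, -0.0549) x1=(-0.1272, 0.7331, 2.3674) x2=(0.4531, -1.1674, 0.7332) x3=(1.4055, 0.7435, -1.6450)
step 21: x0=(1.0612, 0.3450, -0.0722) x1=(-0.1295, 0.7289, 2.3976) x2=(0.4432, -1.1629, 0.7331) x3=(1.4385, 0.7076, -1.6514)
step 22: x0=(1.0186, 0.3469, -0.0898) x1=(-0.1317, 0.7245, 2.4274) x2=(0.4334, -1.1582, 0.7328) x3=(1.4713, 0.6715, -1.6574)
step 23: x0=(0.9759, 0.3485, -0.1078) x1=(-0.1338, 0.7200, 2.4569) x2=(0.4237, -1.1531, 0.7324) x3=(1.5040, 0.6353, -1.6630)
step 24: x0=(0.9333, 0.3500, -0.1261) x1=(-0.1358, 0.7153, 2.4862) x2=(0.4141, -1.1476, 0.7319) x3=(1.5366, 0.5989, -1.6683)
step 25: x0=(0.8908, 0.3512, -0.1447) x1=(-0.1377, 0.7105, 2.5152) x2=(0.4046, -1.1418, 0.7312) x3=(1.5690, 0.5625, -1.6733)
step 26: x0=(0.8483, 0.3522, -0.1636) x1=(-0.1395, 0.7055, 2.5439) x2=(0.3951, -1.1357, 0.7303) x3=(1.6013, 0.5260, -1.6778)
step 27: x0=(0.8061, 0.3529, -0.1828) x1=(-0.1412, 0.7003, 2.5723) x2=(0.3858, -1.1292, 0.7293) x3=(1.6334, 0.4894, -1.6821)
step 28: x0=(0.7639, 0.3533, -0.2022) x1=(-0.1428, 0.6951, 2.6004) x2=(0.3766, -1.1224, 0.7281) x3=(1.6654, 0.4526, -1.6860)
step 29: x0=(0.7220, 0.3535, -0.2218) x1=(-0.1443, 0.6896, 2.6282) x2=(0.3674, -1.1152, 0.7267) x3=(1.6971, 0.4158, -1.6896)
step 30: x0=(0.6803, 0.3532, -0.2415) x1=(-0.1457, 0.6841, 2.6558) x2=(0.3584, -1.1078, 0.7251) x3=(1.7287, 0.3790, -1.6929)
step 31: x0=(0.6388, 0.3527, -0.2615) x1=(-0.1471, 0.6784, 2.6831) x2=(0.3495, -1.1000, 0.7234) x3=(1.7601, 0.3421, -1.6959)
step 32: x0=(0.5976, 0.3518, -0.2815) x1=(-0.1483, 0.6726, 2.7101) x2=(0.3406, -1.0918, 0.7215) x3=(1.7913, 0.3051, -1.6987)
step 33: x0=(0.5566, 0.3506, -0.3016) x1=(-0.1495, 0.6666, 2.7368) x2=(0.3319, -1.0834, 0.7195) x3=(1.8223, 0.2680, -1.7011)
step 34: x0=(0.5159, 0.3490, -0.3218) x1=(-0.1506, 0.6605, 2.7633) x2=(0.3232, -1.0747, 0.7172) x3=(1.8531, 0.2310, -1.7033)
step 35: x0=(0.4755, 0.3470, -0.3420) x1=(-0.1516, 0.6543, 2.7895) x2=(0.3146, -1.0656, 0.7148) x3=(1.8837, 0.1938, -1.7052)

pair (0,3), distance 1.6636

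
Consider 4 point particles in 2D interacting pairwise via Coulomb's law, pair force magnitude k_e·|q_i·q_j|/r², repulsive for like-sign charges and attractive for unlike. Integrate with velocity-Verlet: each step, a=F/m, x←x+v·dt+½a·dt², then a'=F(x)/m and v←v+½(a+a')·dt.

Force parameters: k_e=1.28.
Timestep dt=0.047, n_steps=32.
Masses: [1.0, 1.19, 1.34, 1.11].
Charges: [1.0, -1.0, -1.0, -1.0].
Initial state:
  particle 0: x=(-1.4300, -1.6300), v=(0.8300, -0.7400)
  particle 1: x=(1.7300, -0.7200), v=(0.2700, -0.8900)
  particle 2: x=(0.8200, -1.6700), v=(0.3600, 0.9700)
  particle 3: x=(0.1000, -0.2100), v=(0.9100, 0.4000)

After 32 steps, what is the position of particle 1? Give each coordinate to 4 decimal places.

(3.0345, -2.0313)

step 0: x0=(-1.4300, -1.6300) x1=(1.7300, -0.7200) x2=(0.8200, -1.6700) x3=(0.1000, -0.2100)
step 1: x0=(-1.3903, -1.6645) x1=(1.7434, -0.7615) x2=(0.8365, -1.6252) x3=(0.1419, -0.1908)
step 2: x0=(-1.3494, -1.6985) x1=(1.7586, -0.8023) x2=(0.8519, -1.5821) x3=(0.1822, -0.1709)
step 3: x0=(-1.3072, -1.7320) x1=(1.7755, -0.8423) x2=(0.8661, -1.5407) x3=(0.2208, -0.1500)
step 4: x0=(-1.2638, -1.7649) x1=(1.7943, -0.8817) x2=(0.8791, -1.5012) x3=(0.2578, -0.1282)
step 5: x0=(-1.2190, -1.7973) x1=(1.8153, -0.9204) x2=(0.8905, -1.4636) x3=(0.2931, -0.1053)
step 6: x0=(-1.1731, -1.8291) x1=(1.8386, -0.9585) x2=(0.9002, -1.4278) x3=(0.3270, -0.0814)
step 7: x0=(-1.1259, -1.8603) x1=(1.8642, -0.9961) x2=(0.9082, -1.3939) x3=(0.3593, -0.0563)
step 8: x0=(-1.0774, -1.8908) x1=(1.8922, -1.0333) x2=(0.9143, -1.3618) x3=(0.3902, -0.0300)
step 9: x0=(-1.0277, -1.9207) x1=(1.9228, -1.0702) x2=(0.9183, -1.3314) x3=(0.4197, -0.0025)
step 10: x0=(-0.9768, -1.9499) x1=(1.9558, -1.1071) x2=(0.9204, -1.3026) x3=(0.4479, 0.0263)
step 11: x0=(-0.9246, -1.9785) x1=(1.9912, -1.1441) x2=(0.9205, -1.2754) x3=(0.4748, 0.0564)
step 12: x0=(-0.8712, -2.0063) x1=(2.0289, -1.1812) x2=(0.9185, -1.2495) x3=(0.5006, 0.0878)
step 13: x0=(-0.8166, -2.0333) x1=(2.0687, -1.2187) x2=(0.9147, -1.2250) x3=(0.5252, 0.1205)
step 14: x0=(-0.7607, -2.0596) x1=(2.1104, -1.2567) x2=(0.9091, -1.2019) x3=(0.5488, 0.1545)
step 15: x0=(-0.7036, -2.0850) x1=(2.1540, -1.2951) x2=(0.9018, -1.1799) x3=(0.5715, 0.1898)
step 16: x0=(-0.6452, -2.1096) x1=(2.1991, -1.3341) x2=(0.8928, -1.1592) x3=(0.5933, 0.2264)
step 17: x0=(-0.5857, -2.1333) x1=(2.2457, -1.3737) x2=(0.8823, -1.1396) x3=(0.6142, 0.2642)
step 18: x0=(-0.5248, -2.1561) x1=(2.2936, -1.4139) x2=(0.8704, -1.1213) x3=(0.6345, 0.3033)
step 19: x0=(-0.4628, -2.1778) x1=(2.3425, -1.4547) x2=(0.8571, -1.1042) x3=(0.6541, 0.3437)
step 20: x0=(-0.3994, -2.1985) x1=(2.3925, -1.4961) x2=(0.8425, -1.0883) x3=(0.6731, 0.3852)
step 21: x0=(-0.3349, -2.2182) x1=(2.4433, -1.5380) x2=(0.8266, -1.0737) x3=(0.6916, 0.4278)
step 22: x0=(-0.2692, -2.2366) x1=(2.4949, -1.5805) x2=(0.8095, -1.0603) x3=(0.7096, 0.4716)
step 23: x0=(-0.2022, -2.2539) x1=(2.5471, -1.6236) x2=(0.7913, -1.0483) x3=(0.7272, 0.5164)
step 24: x0=(-0.1341, -2.2698) x1=(2.5999, -1.6671) x2=(0.7720, -1.0376) x3=(0.7445, 0.5622)
step 25: x0=(-0.0648, -2.2844) x1=(2.6532, -1.7112) x2=(0.7516, -1.0282) x3=(0.7615, 0.6089)
step 26: x0=(0.0057, -2.2976) x1=(2.7069, -1.7557) x2=(0.7303, -1.0203) x3=(0.7782, 0.6566)
step 27: x0=(0.0772, -2.3093) x1=(2.7609, -1.8006) x2=(0.7079, -1.0138) x3=(0.7947, 0.7050)
step 28: x0=(0.1498, -2.3194) x1=(2.8153, -1.8460) x2=(0.6847, -1.0087) x3=(0.8111, 0.7543)
step 29: x0=(0.2233, -2.3278) x1=(2.8698, -1.8918) x2=(0.6607, -1.0052) x3=(0.8273, 0.8044)
step 30: x0=(0.2978, -2.3345) x1=(2.9246, -1.9379) x2=(0.6359, -1.0032) x3=(0.8434, 0.8551)
step 31: x0=(0.3730, -2.3394) x1=(2.9795, -1.9844) x2=(0.6104, -1.0027) x3=(0.8594, 0.9065)
step 32: x0=(0.4490, -2.3425) x1=(3.0345, -2.0313) x2=(0.5844, -1.0038) x3=(0.8753, 0.9585)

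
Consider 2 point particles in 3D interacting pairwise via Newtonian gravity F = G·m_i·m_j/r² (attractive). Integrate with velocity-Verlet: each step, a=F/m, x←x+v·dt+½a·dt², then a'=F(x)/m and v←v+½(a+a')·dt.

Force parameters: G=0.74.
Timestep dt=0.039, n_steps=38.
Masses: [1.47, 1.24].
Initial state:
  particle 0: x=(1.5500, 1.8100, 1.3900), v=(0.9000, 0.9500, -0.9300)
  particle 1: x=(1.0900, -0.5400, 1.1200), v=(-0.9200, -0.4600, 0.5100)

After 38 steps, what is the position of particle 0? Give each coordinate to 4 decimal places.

step 0: x0=(1.5500, 1.8100, 1.3900) x1=(1.0900, -0.5400, 1.1200)
step 1: x0=(1.5851, 1.8469, 1.3537) x1=(1.0541, -0.5578, 1.1399)
step 2: x0=(1.6201, 1.8836, 1.3174) x1=(1.0184, -0.5753, 1.1598)
step 3: x0=(1.6551, 1.9201, 1.2811) x1=(0.9826, -0.5926, 1.1798)
step 4: x0=(1.6900, 1.9564, 1.2448) x1=(0.9469, -0.6097, 1.1997)
step 5: x0=(1.7249, 1.9926, 1.2084) x1=(0.9113, -0.6265, 1.2197)
step 6: x0=(1.7597, 2.0285, 1.1721) x1=(0.8758, -0.6431, 1.2397)
step 7: x0=(1.7944, 2.0643, 1.1358) x1=(0.8403, -0.6596, 1.2596)
step 8: x0=(1.8291, 2.0999, 1.0995) x1=(0.8049, -0.6758, 1.2795)
step 9: x0=(1.8638, 2.1353, 1.0632) x1=(0.7696, -0.6918, 1.2995)
step 10: x0=(1.8984, 2.1707, 1.0269) x1=(0.7343, -0.7077, 1.3194)
step 11: x0=(1.9329, 2.2059, 0.9906) x1=(0.6991, -0.7235, 1.3393)
step 12: x0=(1.9674, 2.2409, 0.9543) x1=(0.6639, -0.7391, 1.3592)
step 13: x0=(2.0019, 2.2759, 0.9181) x1=(0.6288, -0.7545, 1.3791)
step 14: x0=(2.0362, 2.3107, 0.8818) x1=(0.5938, -0.7698, 1.3989)
step 15: x0=(2.0706, 2.3454, 0.8456) x1=(0.5588, -0.7850, 1.4187)
step 16: x0=(2.1049, 2.3801, 0.8094) x1=(0.5239, -0.8001, 1.4385)
step 17: x0=(2.1391, 2.4146, 0.7733) x1=(0.4890, -0.8150, 1.4583)
step 18: x0=(2.1733, 2.4490, 0.7371) x1=(0.4542, -0.8299, 1.4781)
step 19: x0=(2.2075, 2.4834, 0.7010) x1=(0.4195, -0.8446, 1.4978)
step 20: x0=(2.2416, 2.5177, 0.6648) x1=(0.3848, -0.8593, 1.5175)
step 21: x0=(2.2756, 2.5519, 0.6287) x1=(0.3501, -0.8739, 1.5372)
step 22: x0=(2.3097, 2.5860, 0.5927) x1=(0.3155, -0.8883, 1.5569)
step 23: x0=(2.3436, 2.6201, 0.5566) x1=(0.2810, -0.9027, 1.5765)
step 24: x0=(2.3776, 2.6541, 0.5205) x1=(0.2464, -0.9171, 1.5961)
step 25: x0=(2.4115, 2.6880, 0.4845) x1=(0.2120, -0.9313, 1.6157)
step 26: x0=(2.4454, 2.7219, 0.4485) x1=(0.1776, -0.9455, 1.6353)
step 27: x0=(2.4792, 2.7557, 0.4125) x1=(0.1432, -0.9596, 1.6549)
step 28: x0=(2.5130, 2.7894, 0.3766) x1=(0.1088, -0.9736, 1.6744)
step 29: x0=(2.5468, 2.8232, 0.3406) x1=(0.0745, -0.9876, 1.6939)
step 30: x0=(2.5805, 2.8568, 0.3047) x1=(0.0403, -1.0015, 1.7134)
step 31: x0=(2.6142, 2.8904, 0.2688) x1=(0.0060, -1.0154, 1.7329)
step 32: x0=(2.6479, 2.9240, 0.2329) x1=(-0.0281, -1.0292, 1.7523)
step 33: x0=(2.6815, 2.9575, 0.1970) x1=(-0.0623, -1.0429, 1.7718)
step 34: x0=(2.7151, 2.9910, 0.1611) x1=(-0.0964, -1.0567, 1.7912)
step 35: x0=(2.7487, 3.0244, 0.1253) x1=(-0.1305, -1.0703, 1.8106)
step 36: x0=(2.7823, 3.0578, 0.0894) x1=(-0.1646, -1.0839, 1.8299)
step 37: x0=(2.8158, 3.0912, 0.0536) x1=(-0.1986, -1.0975, 1.8493)
step 38: x0=(2.8493, 3.1245, 0.0178) x1=(-0.2326, -1.1110, 1.8686)

(2.8493, 3.1245, 0.0178)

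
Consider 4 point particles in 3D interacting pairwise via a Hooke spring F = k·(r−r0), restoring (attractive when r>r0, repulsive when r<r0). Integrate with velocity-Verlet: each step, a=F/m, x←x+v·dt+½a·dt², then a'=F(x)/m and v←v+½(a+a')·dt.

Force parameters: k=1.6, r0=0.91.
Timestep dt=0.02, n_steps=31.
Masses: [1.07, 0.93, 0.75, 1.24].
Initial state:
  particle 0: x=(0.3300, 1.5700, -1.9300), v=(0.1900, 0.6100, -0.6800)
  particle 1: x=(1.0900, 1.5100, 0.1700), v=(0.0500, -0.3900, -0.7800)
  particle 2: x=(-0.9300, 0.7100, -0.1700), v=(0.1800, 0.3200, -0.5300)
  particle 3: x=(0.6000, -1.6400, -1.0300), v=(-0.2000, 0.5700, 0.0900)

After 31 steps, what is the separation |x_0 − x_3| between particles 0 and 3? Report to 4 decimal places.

1.4588

step 0: x0=(0.3300, 1.5700, -1.9300) x1=(1.0900, 1.5100, 0.1700) x2=(-0.9300, 0.7100, -0.1700) x3=(0.6000, -1.6400, -1.0300)
step 1: x0=(0.3338, 1.5813, -1.9427) x1=(1.0903, 1.5013, 0.1536) x2=(-0.9251, 0.7161, -0.1812) x3=(0.5958, -1.6270, -1.0280)
step 2: x0=(0.3375, 1.5909, -1.9536) x1=(1.0893, 1.4907, 0.1356) x2=(-0.9177, 0.7217, -0.1937) x3=(0.5911, -1.6107, -1.0256)
step 3: x0=(0.3411, 1.5988, -1.9628) x1=(1.0868, 1.4782, 0.1161) x2=(-0.9077, 0.7268, -0.2074) x3=(0.5860, -1.5913, -1.0228)
step 4: x0=(0.3446, 1.6049, -1.9701) x1=(1.0831, 1.4640, 0.0950) x2=(-0.8952, 0.7313, -0.2223) x3=(0.5804, -1.5687, -1.0196)
step 5: x0=(0.3480, 1.6092, -1.9757) x1=(1.0780, 1.4481, 0.0724) x2=(-0.8803, 0.7353, -0.2385) x3=(0.5744, -1.5430, -1.0161)
step 6: x0=(0.3513, 1.6118, -1.9796) x1=(1.0716, 1.4305, 0.0483) x2=(-0.8629, 0.7388, -0.2558) x3=(0.5680, -1.5142, -1.0123)
step 7: x0=(0.3546, 1.6127, -1.9817) x1=(1.0639, 1.4112, 0.0228) x2=(-0.8432, 0.7418, -0.2744) x3=(0.5613, -1.4824, -1.0082)
step 8: x0=(0.3577, 1.6119, -1.9821) x1=(1.0550, 1.3903, -0.0041) x2=(-0.8212, 0.7443, -0.2940) x3=(0.5541, -1.4476, -1.0038)
step 9: x0=(0.3608, 1.6094, -1.9807) x1=(1.0449, 1.3679, -0.0324) x2=(-0.7969, 0.7463, -0.3148) x3=(0.5466, -1.4099, -0.9992)
step 10: x0=(0.3638, 1.6052, -1.9778) x1=(1.0335, 1.3441, -0.0620) x2=(-0.7704, 0.7478, -0.3367) x3=(0.5388, -1.3693, -0.9944)
step 11: x0=(0.3666, 1.5994, -1.9732) x1=(1.0211, 1.3188, -0.0929) x2=(-0.7419, 0.7488, -0.3596) x3=(0.5306, -1.3260, -0.9894)
step 12: x0=(0.3694, 1.5919, -1.9670) x1=(1.0075, 1.2923, -0.1250) x2=(-0.7113, 0.7493, -0.3835) x3=(0.5221, -1.2800, -0.9842)
step 13: x0=(0.3720, 1.5829, -1.9593) x1=(0.9929, 1.2644, -0.1583) x2=(-0.6788, 0.7494, -0.4085) x3=(0.5133, -1.2314, -0.9789)
step 14: x0=(0.3746, 1.5723, -1.9501) x1=(0.9772, 1.2354, -0.1927) x2=(-0.6445, 0.7491, -0.4343) x3=(0.5043, -1.1804, -0.9734)
step 15: x0=(0.3771, 1.5602, -1.9394) x1=(0.9607, 1.2053, -0.2281) x2=(-0.6085, 0.7484, -0.4611) x3=(0.4950, -1.1269, -0.9679)
step 16: x0=(0.3795, 1.5466, -1.9274) x1=(0.9432, 1.1741, -0.2646) x2=(-0.5709, 0.7472, -0.4886) x3=(0.4855, -1.0712, -0.9624)
step 17: x0=(0.3818, 1.5316, -1.9140) x1=(0.9249, 1.1419, -0.3019) x2=(-0.5317, 0.7457, -0.5170) x3=(0.4758, -1.0133, -0.9568)
step 18: x0=(0.3840, 1.5153, -1.8994) x1=(0.9058, 1.1089, -0.3402) x2=(-0.4912, 0.7438, -0.5461) x3=(0.4659, -0.9533, -0.9512)
step 19: x0=(0.3861, 1.4976, -1.8835) x1=(0.8861, 1.0751, -0.3792) x2=(-0.4495, 0.7415, -0.5759) x3=(0.4558, -0.8914, -0.9456)
step 20: x0=(0.3882, 1.4787, -1.8666) x1=(0.8657, 1.0406, -0.4189) x2=(-0.4066, 0.7389, -0.6063) x3=(0.4456, -0.8277, -0.9401)
step 21: x0=(0.3902, 1.4587, -1.8485) x1=(0.8447, 1.0054, -0.4593) x2=(-0.3627, 0.7361, -0.6374) x3=(0.4352, -0.7623, -0.9346)
step 22: x0=(0.3921, 1.4375, -1.8295) x1=(0.8232, 0.9697, -0.5003) x2=(-0.3179, 0.7329, -0.6689) x3=(0.4248, -0.6954, -0.9293)
step 23: x0=(0.3940, 1.4152, -1.8096) x1=(0.8013, 0.9335, -0.5418) x2=(-0.2724, 0.7295, -0.7009) x3=(0.4143, -0.6271, -0.9240)
step 24: x0=(0.3958, 1.3920, -1.7888) x1=(0.7791, 0.8970, -0.5838) x2=(-0.2262, 0.7259, -0.7333) x3=(0.4037, -0.5575, -0.9189)
step 25: x0=(0.3975, 1.3678, -1.7673) x1=(0.7565, 0.8601, -0.6261) x2=(-0.1796, 0.7221, -0.7661) x3=(0.3931, -0.4867, -0.9139)
step 26: x0=(0.3992, 1.3429, -1.7451) x1=(0.7338, 0.8230, -0.6688) x2=(-0.1326, 0.7181, -0.7992) x3=(0.3825, -0.4150, -0.9091)
step 27: x0=(0.4009, 1.3171, -1.7223) x1=(0.7110, 0.7857, -0.7117) x2=(-0.0854, 0.7140, -0.8325) x3=(0.3718, -0.3424, -0.9045)
step 28: x0=(0.4025, 1.2908, -1.6990) x1=(0.6881, 0.7484, -0.7548) x2=(-0.0382, 0.7099, -0.8660) x3=(0.3612, -0.2692, -0.9001)
step 29: x0=(0.4042, 1.2638, -1.6753) x1=(0.6653, 0.7110, -0.7980) x2=(0.0091, 0.7057, -0.8997) x3=(0.3505, -0.1954, -0.8958)
step 30: x0=(0.4057, 1.2364, -1.6512) x1=(0.6426, 0.6736, -0.8412) x2=(0.0562, 0.7015, -0.9335) x3=(0.3399, -0.1212, -0.8918)
step 31: x0=(0.4073, 1.2086, -1.6269) x1=(0.6201, 0.6363, -0.8845) x2=(0.1031, 0.6973, -0.9673) x3=(0.3293, -0.0468, -0.8879)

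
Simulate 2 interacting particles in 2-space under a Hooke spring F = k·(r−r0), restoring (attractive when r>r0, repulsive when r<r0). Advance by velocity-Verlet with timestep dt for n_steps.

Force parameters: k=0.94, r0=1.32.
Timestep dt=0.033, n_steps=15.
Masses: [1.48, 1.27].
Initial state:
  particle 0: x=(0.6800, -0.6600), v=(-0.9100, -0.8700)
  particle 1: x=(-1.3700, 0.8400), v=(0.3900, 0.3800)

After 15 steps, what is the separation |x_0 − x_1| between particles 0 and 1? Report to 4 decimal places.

step 0: x0=(0.6800, -0.6600) x1=(-1.3700, 0.8400)
step 1: x0=(0.6496, -0.6885) x1=(-1.3567, 0.8522)
step 2: x0=(0.6186, -0.7164) x1=(-1.3427, 0.8639)
step 3: x0=(0.5869, -0.7438) x1=(-1.3279, 0.8750)
step 4: x0=(0.5546, -0.7707) x1=(-1.3124, 0.8854)
step 5: x0=(0.5217, -0.7971) x1=(-1.2961, 0.8952)
step 6: x0=(0.4882, -0.8229) x1=(-1.2792, 0.9044)
step 7: x0=(0.4541, -0.8482) x1=(-1.2616, 0.9129)
step 8: x0=(0.4195, -0.8729) x1=(-1.2434, 0.9207)
step 9: x0=(0.3843, -0.8970) x1=(-1.2246, 0.9279)
step 10: x0=(0.3487, -0.9205) x1=(-1.2051, 0.9344)
step 11: x0=(0.3125, -0.9435) x1=(-1.1851, 0.9403)
step 12: x0=(0.2759, -0.9659) x1=(-1.1646, 0.9454)
step 13: x0=(0.2388, -0.9876) x1=(-1.1435, 0.9499)
step 14: x0=(0.2014, -1.0088) x1=(-1.1220, 0.9537)
step 15: x0=(0.1635, -1.0294) x1=(-1.0999, 0.9567)

2.3539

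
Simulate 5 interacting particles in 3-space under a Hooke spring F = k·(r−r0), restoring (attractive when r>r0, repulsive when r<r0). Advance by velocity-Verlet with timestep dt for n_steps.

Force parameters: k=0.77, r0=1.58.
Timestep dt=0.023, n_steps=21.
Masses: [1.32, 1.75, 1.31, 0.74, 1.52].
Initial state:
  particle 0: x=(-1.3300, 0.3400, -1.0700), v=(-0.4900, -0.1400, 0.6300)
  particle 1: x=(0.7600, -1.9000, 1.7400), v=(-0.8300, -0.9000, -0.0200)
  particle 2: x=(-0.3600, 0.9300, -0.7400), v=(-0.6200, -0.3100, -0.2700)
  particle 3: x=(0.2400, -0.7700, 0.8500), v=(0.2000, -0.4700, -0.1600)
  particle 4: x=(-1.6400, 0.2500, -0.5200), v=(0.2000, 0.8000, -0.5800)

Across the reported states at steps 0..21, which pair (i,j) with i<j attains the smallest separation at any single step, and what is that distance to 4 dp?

pair (0,4), distance 0.3216

step 0: x0=(-1.3300, 0.3400, -1.0700) x1=(0.7600, -1.9000, 1.7400) x2=(-0.3600, 0.9300, -0.7400) x3=(0.2400, -0.7700, 0.8500) x4=(-1.6400, 0.2500, -0.5200)
step 1: x0=(-1.3409, 0.3365, -1.0553) x1=(0.7405, -1.9202, 1.7390) x2=(-0.3741, 0.9226, -0.7459) x3=(0.2442, -0.7804, 0.8458) x4=(-1.6352, 0.2682, -0.5330)
step 2: x0=(-1.3513, 0.3324, -1.0400) x1=(0.7202, -1.9394, 1.7370) x2=(-0.3877, 0.9145, -0.7511) x3=(0.2474, -0.7900, 0.8406) x4=(-1.6300, 0.2858, -0.5452)
step 3: x0=(-1.3609, 0.3276, -1.0243) x1=(0.6992, -1.9575, 1.7339) x2=(-0.4009, 0.9058, -0.7557) x3=(0.2498, -0.7987, 0.8343) x4=(-1.6243, 0.3029, -0.5567)
step 4: x0=(-1.3699, 0.3223, -1.0082) x1=(0.6774, -1.9746, 1.7297) x2=(-0.4137, 0.8965, -0.7596) x3=(0.2513, -0.8067, 0.8269) x4=(-1.6183, 0.3195, -0.5674)
step 5: x0=(-1.3783, 0.3162, -0.9916) x1=(0.6548, -1.9907, 1.7245) x2=(-0.4260, 0.8865, -0.7628) x3=(0.2519, -0.8137, 0.8186) x4=(-1.6119, 0.3356, -0.5774)
step 6: x0=(-1.3860, 0.3096, -0.9746) x1=(0.6315, -2.0057, 1.7182) x2=(-0.4378, 0.8760, -0.7654) x3=(0.2515, -0.8200, 0.8092) x4=(-1.6052, 0.3512, -0.5865)
step 7: x0=(-1.3931, 0.3022, -0.9572) x1=(0.6074, -2.0197, 1.7109) x2=(-0.4492, 0.8648, -0.7674) x3=(0.2503, -0.8253, 0.7988) x4=(-1.5981, 0.3663, -0.5949)
step 8: x0=(-1.3995, 0.2941, -0.9394) x1=(0.5825, -2.0326, 1.7025) x2=(-0.4601, 0.8530, -0.7687) x3=(0.2482, -0.8299, 0.7873) x4=(-1.5907, 0.3809, -0.6025)
step 9: x0=(-1.4053, 0.2853, -0.9212) x1=(0.5570, -2.0444, 1.6931) x2=(-0.4705, 0.8406, -0.7693) x3=(0.2451, -0.8336, 0.7750) x4=(-1.5830, 0.3950, -0.6092)
step 10: x0=(-1.4105, 0.2758, -0.9027) x1=(0.5307, -2.0552, 1.6826) x2=(-0.4804, 0.8276, -0.7694) x3=(0.2412, -0.8364, 0.7616) x4=(-1.5750, 0.4086, -0.6152)
step 11: x0=(-1.4151, 0.2654, -0.8837) x1=(0.5037, -2.0649, 1.6712) x2=(-0.4898, 0.8141, -0.7688) x3=(0.2364, -0.8385, 0.7473) x4=(-1.5668, 0.4218, -0.6204)
step 12: x0=(-1.4191, 0.2543, -0.8645) x1=(0.4760, -2.0735, 1.6587) x2=(-0.4987, 0.7999, -0.7676) x3=(0.2307, -0.8397, 0.7321) x4=(-1.5582, 0.4346, -0.6248)
step 13: x0=(-1.4225, 0.2423, -0.8449) x1=(0.4477, -2.0811, 1.6452) x2=(-0.5071, 0.7852, -0.7659) x3=(0.2242, -0.8401, 0.7159) x4=(-1.5494, 0.4470, -0.6284)
step 14: x0=(-1.4254, 0.2294, -0.8249) x1=(0.4186, -2.0875, 1.6307) x2=(-0.5149, 0.7700, -0.7635) x3=(0.2168, -0.8398, 0.6989) x4=(-1.5404, 0.4590, -0.6313)
step 15: x0=(-1.4278, 0.2156, -0.8045) x1=(0.3890, -2.0930, 1.6153) x2=(-0.5222, 0.7541, -0.7606) x3=(0.2086, -0.8386, 0.6811) x4=(-1.5310, 0.4706, -0.6334)
step 16: x0=(-1.4297, 0.2009, -0.7838) x1=(0.3586, -2.0974, 1.5989) x2=(-0.5290, 0.7378, -0.7571) x3=(0.1996, -0.8368, 0.6625) x4=(-1.5215, 0.4820, -0.6349)
step 17: x0=(-1.4311, 0.1853, -0.7626) x1=(0.3277, -2.1007, 1.5815) x2=(-0.5352, 0.7209, -0.7531) x3=(0.1898, -0.8342, 0.6431) x4=(-1.5117, 0.4931, -0.6357)
step 18: x0=(-1.4320, 0.1687, -0.7410) x1=(0.2961, -2.1030, 1.5632) x2=(-0.5409, 0.7035, -0.7485) x3=(0.1792, -0.8309, 0.6229) x4=(-1.5017, 0.5039, -0.6359)
step 19: x0=(-1.4326, 0.1512, -0.7190) x1=(0.2640, -2.1042, 1.5440) x2=(-0.5461, 0.6855, -0.7435) x3=(0.1679, -0.8269, 0.6021) x4=(-1.4914, 0.5144, -0.6356)
step 20: x0=(-1.4329, 0.1328, -0.6966) x1=(0.2313, -2.1044, 1.5239) x2=(-0.5507, 0.6671, -0.7379) x3=(0.1559, -0.8222, 0.5805) x4=(-1.4810, 0.5246, -0.6346)
step 21: x0=(-1.4328, 0.1134, -0.6737) x1=(0.1980, -2.1036, 1.5029) x2=(-0.5549, 0.6482, -0.7319) x3=(0.1433, -0.8170, 0.5584) x4=(-1.4703, 0.5346, -0.6332)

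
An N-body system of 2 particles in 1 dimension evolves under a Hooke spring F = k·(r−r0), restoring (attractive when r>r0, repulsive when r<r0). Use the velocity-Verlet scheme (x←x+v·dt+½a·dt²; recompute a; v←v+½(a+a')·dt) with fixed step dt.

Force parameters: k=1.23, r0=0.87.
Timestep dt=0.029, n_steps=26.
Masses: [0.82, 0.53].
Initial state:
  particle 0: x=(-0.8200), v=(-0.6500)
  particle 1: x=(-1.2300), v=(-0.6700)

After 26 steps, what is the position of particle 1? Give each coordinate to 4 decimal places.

step 0: x0=(-0.8200) x1=(-1.2300)
step 1: x0=(-0.8386) x1=(-1.2499)
step 2: x0=(-0.8565) x1=(-1.2707)
step 3: x0=(-0.8739) x1=(-1.2923)
step 4: x0=(-0.8908) x1=(-1.3149)
step 5: x0=(-0.9071) x1=(-1.3383)
step 6: x0=(-0.9228) x1=(-1.3626)
step 7: x0=(-0.9380) x1=(-1.3877)
step 8: x0=(-0.9526) x1=(-1.4136)
step 9: x0=(-0.9667) x1=(-1.4403)
step 10: x0=(-0.9804) x1=(-1.4678)
step 11: x0=(-0.9935) x1=(-1.4961)
step 12: x0=(-1.0062) x1=(-1.5250)
step 13: x0=(-1.0184) x1=(-1.5547)
step 14: x0=(-1.0303) x1=(-1.5850)
step 15: x0=(-1.0417) x1=(-1.6159)
step 16: x0=(-1.0527) x1=(-1.6474)
step 17: x0=(-1.0634) x1=(-1.6795)
step 18: x0=(-1.0738) x1=(-1.7120)
step 19: x0=(-1.0839) x1=(-1.7450)
step 20: x0=(-1.0937) x1=(-1.7784)
step 21: x0=(-1.1033) x1=(-1.8121)
step 22: x0=(-1.1127) x1=(-1.8462)
step 23: x0=(-1.1219) x1=(-1.8805)
step 24: x0=(-1.1310) x1=(-1.9151)
step 25: x0=(-1.1400) x1=(-1.9498)
step 26: x0=(-1.1489) x1=(-1.9846)

(-1.9846)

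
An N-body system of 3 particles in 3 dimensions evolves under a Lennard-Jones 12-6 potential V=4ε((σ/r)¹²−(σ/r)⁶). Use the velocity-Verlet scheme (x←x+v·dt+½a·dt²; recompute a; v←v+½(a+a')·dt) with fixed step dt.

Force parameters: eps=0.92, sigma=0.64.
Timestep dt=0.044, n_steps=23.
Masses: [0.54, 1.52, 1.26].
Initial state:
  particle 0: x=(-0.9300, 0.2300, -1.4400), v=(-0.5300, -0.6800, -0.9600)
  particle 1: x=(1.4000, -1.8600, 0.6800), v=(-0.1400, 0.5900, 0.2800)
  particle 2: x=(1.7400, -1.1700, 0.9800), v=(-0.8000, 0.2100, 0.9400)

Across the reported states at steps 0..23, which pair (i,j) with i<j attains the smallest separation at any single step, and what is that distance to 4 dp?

step 0: x0=(-0.9300, 0.2300, -1.4400) x1=(1.4000, -1.8600, 0.6800) x2=(1.7400, -1.1700, 0.9800)
step 1: x0=(-0.9533, 0.2001, -1.4822) x1=(1.3947, -1.8323, 0.6931) x2=(1.7038, -1.1629, 1.0204)
step 2: x0=(-0.9766, 0.1702, -1.5245) x1=(1.3911, -1.8010, 0.7079) x2=(1.6655, -1.1601, 1.0588)
step 3: x0=(-1.0000, 0.1402, -1.5667) x1=(1.3890, -1.7661, 0.7247) x2=(1.6254, -1.1616, 1.0947)
step 4: x0=(-1.0233, 0.1103, -1.6090) x1=(1.3878, -1.7287, 0.7430) x2=(1.5842, -1.1661, 1.1288)
step 5: x0=(-1.0466, 0.0804, -1.6512) x1=(1.3863, -1.6926, 0.7605) x2=(1.5434, -1.1691, 1.1640)
step 6: x0=(-1.0699, 0.0505, -1.6934) x1=(1.3820, -1.6654, 0.7711) x2=(1.5059, -1.1615, 1.2074)
step 7: x0=(-1.0932, 0.0206, -1.7357) x1=(1.3756, -1.6472, 0.7739) x2=(1.4711, -1.1428, 1.2603)
step 8: x0=(-1.1165, -0.0094, -1.7779) x1=(1.3688, -1.6306, 0.7752) x2=(1.4366, -1.1223, 1.3150)
step 9: x0=(-1.1399, -0.0393, -1.8201) x1=(1.3623, -1.6119, 0.7786) x2=(1.4018, -1.1043, 1.3671)
step 10: x0=(-1.1632, -0.0692, -1.8624) x1=(1.3560, -1.5905, 0.7852) x2=(1.3667, -1.0895, 1.4153)
step 11: x0=(-1.1865, -0.0991, -1.9046) x1=(1.3498, -1.5664, 0.7952) x2=(1.3316, -1.0781, 1.4594)
step 12: x0=(-1.2098, -0.1291, -1.9468) x1=(1.3435, -1.5398, 0.8087) x2=(1.2965, -1.0696, 1.4994)
step 13: x0=(-1.2331, -0.1590, -1.9891) x1=(1.3370, -1.5109, 0.8254) x2=(1.2618, -1.0639, 1.5354)
step 14: x0=(-1.2564, -0.1889, -2.0313) x1=(1.3301, -1.4799, 0.8455) x2=(1.2275, -1.0607, 1.5674)
step 15: x0=(-1.2797, -0.2188, -2.0735) x1=(1.3227, -1.4469, 0.8690) x2=(1.1937, -1.0599, 1.5953)
step 16: x0=(-1.3031, -0.2488, -2.1158) x1=(1.3147, -1.4121, 0.8961) x2=(1.1608, -1.0614, 1.6189)
step 17: x0=(-1.3264, -0.2787, -2.1580) x1=(1.3059, -1.3754, 0.9269) x2=(1.1287, -1.0651, 1.6379)
step 18: x0=(-1.3497, -0.3086, -2.2002) x1=(1.2961, -1.3370, 0.9616) x2=(1.0979, -1.0709, 1.6522)
step 19: x0=(-1.3730, -0.3385, -2.2425) x1=(1.2853, -1.2972, 1.0000) x2=(1.0683, -1.0783, 1.6622)
step 20: x0=(-1.3963, -0.3685, -2.2847) x1=(1.2740, -1.2569, 1.0398) x2=(1.0393, -1.0864, 1.6703)
step 21: x0=(-1.4196, -0.3984, -2.3269) x1=(1.2646, -1.2181, 1.0745) x2=(1.0080, -1.0927, 1.6847)
step 22: x0=(-1.4429, -0.4283, -2.3692) x1=(1.2607, -1.1819, 1.0961) x2=(0.9701, -1.0958, 1.7149)
step 23: x0=(-1.4662, -0.4582, -2.4114) x1=(1.2600, -1.1466, 1.1110) x2=(0.9284, -1.0978, 1.7531)

pair (1,2), distance 0.6738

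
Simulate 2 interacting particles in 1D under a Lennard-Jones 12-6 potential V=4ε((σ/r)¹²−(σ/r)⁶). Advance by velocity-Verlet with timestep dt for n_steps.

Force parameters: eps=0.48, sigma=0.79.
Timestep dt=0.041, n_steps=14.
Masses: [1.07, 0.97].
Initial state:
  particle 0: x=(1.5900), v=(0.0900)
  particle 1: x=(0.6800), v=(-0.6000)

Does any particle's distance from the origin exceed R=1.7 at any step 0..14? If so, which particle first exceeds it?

no

step 0: x0=(1.5900) x1=(0.6800)
step 1: x0=(1.5931) x1=(0.6561)
step 2: x0=(1.5942) x1=(0.6343)
step 3: x0=(1.5931) x1=(0.6150)
step 4: x0=(1.5897) x1=(0.5982)
step 5: x0=(1.5841) x1=(0.5839)
step 6: x0=(1.5762) x1=(0.5721)
step 7: x0=(1.5660) x1=(0.5628)
step 8: x0=(1.5536) x1=(0.5560)
step 9: x0=(1.5389) x1=(0.5516)
step 10: x0=(1.5219) x1=(0.5498)
step 11: x0=(1.5027) x1=(0.5505)
step 12: x0=(1.4813) x1=(0.5536)
step 13: x0=(1.4581) x1=(0.5586)
step 14: x0=(1.4342) x1=(0.5645)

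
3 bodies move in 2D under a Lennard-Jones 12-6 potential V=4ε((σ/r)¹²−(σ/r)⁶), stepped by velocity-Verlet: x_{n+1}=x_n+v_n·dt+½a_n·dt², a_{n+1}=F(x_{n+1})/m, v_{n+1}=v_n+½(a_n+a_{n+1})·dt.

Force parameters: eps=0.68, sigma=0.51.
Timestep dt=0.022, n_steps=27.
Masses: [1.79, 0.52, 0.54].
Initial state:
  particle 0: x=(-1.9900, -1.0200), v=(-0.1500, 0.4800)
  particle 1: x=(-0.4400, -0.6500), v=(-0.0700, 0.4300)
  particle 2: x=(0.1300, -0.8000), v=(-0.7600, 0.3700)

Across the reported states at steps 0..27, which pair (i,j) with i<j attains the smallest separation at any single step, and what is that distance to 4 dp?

pair (1,2), distance 0.5459

step 0: x0=(-1.9900, -1.0200) x1=(-0.4400, -0.6500) x2=(0.1300, -0.8000)
step 1: x0=(-1.9933, -1.0094) x1=(-0.4407, -0.6408) x2=(0.1125, -0.7916)
step 2: x0=(-1.9966, -0.9989) x1=(-0.4413, -0.6316) x2=(0.0948, -0.7833)
step 3: x0=(-1.9999, -0.9883) x1=(-0.4446, -0.6216) x2=(0.0798, -0.7756)
step 4: x0=(-2.0032, -0.9778) x1=(-0.4536, -0.6100) x2=(0.0702, -0.7696)
step 5: x0=(-2.0065, -0.9672) x1=(-0.4679, -0.5967) x2=(0.0657, -0.7651)
step 6: x0=(-2.0097, -0.9566) x1=(-0.4843, -0.5828) x2=(0.0633, -0.7612)
step 7: x0=(-2.0130, -0.9461) x1=(-0.5004, -0.5690) x2=(0.0605, -0.7573)
step 8: x0=(-2.0163, -0.9355) x1=(-0.5147, -0.5559) x2=(0.0559, -0.7527)
step 9: x0=(-2.0196, -0.9249) x1=(-0.5266, -0.5435) x2=(0.0491, -0.7474)
step 10: x0=(-2.0228, -0.9144) x1=(-0.5360, -0.5320) x2=(0.0398, -0.7412)
step 11: x0=(-2.0261, -0.9038) x1=(-0.5428, -0.5215) x2=(0.0281, -0.7341)
step 12: x0=(-2.0293, -0.8932) x1=(-0.5471, -0.5120) x2=(0.0139, -0.7261)
step 13: x0=(-2.0326, -0.8827) x1=(-0.5492, -0.5033) x2=(-0.0025, -0.7173)
step 14: x0=(-2.0359, -0.8721) x1=(-0.5499, -0.4951) x2=(-0.0202, -0.7079)
step 15: x0=(-2.0391, -0.8615) x1=(-0.5508, -0.4869) x2=(-0.0377, -0.6986)
step 16: x0=(-2.0423, -0.8509) x1=(-0.5548, -0.4774) x2=(-0.0523, -0.6906)
step 17: x0=(-2.0456, -0.8404) x1=(-0.5644, -0.4655) x2=(-0.0614, -0.6848)
step 18: x0=(-2.0488, -0.8298) x1=(-0.5788, -0.4516) x2=(-0.0660, -0.6811)
step 19: x0=(-2.0520, -0.8192) x1=(-0.5948, -0.4369) x2=(-0.0690, -0.6780)
step 20: x0=(-2.0553, -0.8086) x1=(-0.6102, -0.4225) x2=(-0.0727, -0.6746)
step 21: x0=(-2.0585, -0.7981) x1=(-0.6237, -0.4090) x2=(-0.0781, -0.6704)
step 22: x0=(-2.0617, -0.7875) x1=(-0.6350, -0.3966) x2=(-0.0857, -0.6652)
step 23: x0=(-2.0649, -0.7769) x1=(-0.6438, -0.3855) x2=(-0.0957, -0.6588)
step 24: x0=(-2.0681, -0.7663) x1=(-0.6502, -0.3755) x2=(-0.1081, -0.6512)
step 25: x0=(-2.0713, -0.7557) x1=(-0.6543, -0.3668) x2=(-0.1228, -0.6424)
step 26: x0=(-2.0745, -0.7451) x1=(-0.6563, -0.3591) x2=(-0.1394, -0.6327)
step 27: x0=(-2.0777, -0.7345) x1=(-0.6571, -0.3520) x2=(-0.1572, -0.6223)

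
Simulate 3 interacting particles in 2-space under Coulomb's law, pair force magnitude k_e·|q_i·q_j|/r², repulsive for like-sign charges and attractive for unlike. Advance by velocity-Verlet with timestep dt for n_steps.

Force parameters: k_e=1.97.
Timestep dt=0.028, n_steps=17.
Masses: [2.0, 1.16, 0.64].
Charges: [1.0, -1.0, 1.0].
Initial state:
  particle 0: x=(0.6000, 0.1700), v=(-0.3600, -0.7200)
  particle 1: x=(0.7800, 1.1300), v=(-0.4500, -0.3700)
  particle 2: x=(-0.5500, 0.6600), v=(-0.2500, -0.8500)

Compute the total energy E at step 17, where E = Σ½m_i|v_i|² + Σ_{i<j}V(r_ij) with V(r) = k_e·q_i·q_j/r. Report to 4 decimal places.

step 0: x0=(0.6000, 0.1700) x1=(0.7800, 1.1300) x2=(-0.5500, 0.6600)
step 1: x0=(0.5902, 0.1501) x1=(0.7670, 1.1188) x2=(-0.5571, 0.6367)
step 2: x0=(0.5810, 0.1309) x1=(0.7530, 1.1061) x2=(-0.5646, 0.6144)
step 3: x0=(0.5725, 0.1122) x1=(0.7382, 1.0918) x2=(-0.5723, 0.5932)
step 4: x0=(0.5645, 0.0941) x1=(0.7226, 1.0759) x2=(-0.5803, 0.5730)
step 5: x0=(0.5571, 0.0765) x1=(0.7061, 1.0585) x2=(-0.5886, 0.5538)
step 6: x0=(0.5503, 0.0596) x1=(0.6888, 1.0394) x2=(-0.5972, 0.5358)
step 7: x0=(0.5440, 0.0432) x1=(0.6706, 1.0188) x2=(-0.6061, 0.5187)
step 8: x0=(0.5383, 0.0275) x1=(0.6516, 0.9965) x2=(-0.6152, 0.5028)
step 9: x0=(0.5332, 0.0123) x1=(0.6317, 0.9726) x2=(-0.6245, 0.4879)
step 10: x0=(0.5286, -0.0022) x1=(0.6110, 0.9470) x2=(-0.6340, 0.4740)
step 11: x0=(0.5245, -0.0160) x1=(0.5895, 0.9197) x2=(-0.6436, 0.4613)
step 12: x0=(0.5210, -0.0292) x1=(0.5672, 0.8906) x2=(-0.6534, 0.4495)
step 13: x0=(0.5179, -0.0416) x1=(0.5440, 0.8596) x2=(-0.6632, 0.4389)
step 14: x0=(0.5153, -0.0533) x1=(0.5201, 0.8268) x2=(-0.6729, 0.4293)
step 15: x0=(0.5132, -0.0641) x1=(0.4953, 0.7919) x2=(-0.6826, 0.4207)
step 16: x0=(0.5114, -0.0741) x1=(0.4697, 0.7550) x2=(-0.6921, 0.4131)
step 17: x0=(0.5100, -0.0831) x1=(0.4433, 0.7159) x2=(-0.7014, 0.4066)
step 0 velocities: v0=(-0.3600, -0.7200) v1=(-0.4500, -0.3700) v2=(-0.2500, -0.8500)
step 0: KE=1.0961, PE=-1.8376, E=-0.7415
step 17 velocities: v0=(-0.0436, -0.3034) v1=(-0.9544, -1.4376) v2=(-0.3244, -0.2168)
step 17: KE=1.8697, PE=-2.6107, E=-0.7410

-0.7410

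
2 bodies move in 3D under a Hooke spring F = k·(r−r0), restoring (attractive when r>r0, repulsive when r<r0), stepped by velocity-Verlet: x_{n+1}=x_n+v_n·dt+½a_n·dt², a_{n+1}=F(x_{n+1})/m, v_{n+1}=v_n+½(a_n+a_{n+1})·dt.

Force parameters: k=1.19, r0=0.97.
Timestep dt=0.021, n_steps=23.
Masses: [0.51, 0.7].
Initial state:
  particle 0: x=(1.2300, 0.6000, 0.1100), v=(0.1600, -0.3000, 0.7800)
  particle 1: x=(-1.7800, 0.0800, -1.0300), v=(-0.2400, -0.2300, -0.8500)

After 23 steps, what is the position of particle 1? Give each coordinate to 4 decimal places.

step 0: x0=(1.2300, 0.6000, 0.1100) x1=(-1.7800, 0.0800, -1.0300)
step 1: x0=(1.2323, 0.5935, 0.1260) x1=(-1.7842, 0.0753, -1.0475)
step 2: x0=(1.2324, 0.5866, 0.1411) x1=(-1.7869, 0.0709, -1.0645)
step 3: x0=(1.2303, 0.5794, 0.1553) x1=(-1.7880, 0.0667, -1.0808)
step 4: x0=(1.2260, 0.5718, 0.1687) x1=(-1.7874, 0.0629, -1.0964)
step 5: x0=(1.2195, 0.5638, 0.1811) x1=(-1.7853, 0.0593, -1.1114)
step 6: x0=(1.2108, 0.5555, 0.1926) x1=(-1.7816, 0.0559, -1.1257)
step 7: x0=(1.1999, 0.5468, 0.2031) x1=(-1.7762, 0.0528, -1.1392)
step 8: x0=(1.1869, 0.5377, 0.2127) x1=(-1.7694, 0.0500, -1.1521)
step 9: x0=(1.1718, 0.5283, 0.2212) x1=(-1.7609, 0.0475, -1.1643)
step 10: x0=(1.1545, 0.5185, 0.2288) x1=(-1.7509, 0.0452, -1.1757)
step 11: x0=(1.1351, 0.5084, 0.2353) x1=(-1.7394, 0.0431, -1.1864)
step 12: x0=(1.1136, 0.4979, 0.2408) x1=(-1.7263, 0.0413, -1.1963)
step 13: x0=(1.0901, 0.4872, 0.2453) x1=(-1.7118, 0.0398, -1.2055)
step 14: x0=(1.0646, 0.4761, 0.2488) x1=(-1.6958, 0.0384, -1.2139)
step 15: x0=(1.0372, 0.4646, 0.2512) x1=(-1.6784, 0.0373, -1.2216)
step 16: x0=(1.0078, 0.4529, 0.2525) x1=(-1.6596, 0.0364, -1.2285)
step 17: x0=(0.9765, 0.4409, 0.2528) x1=(-1.6394, 0.0358, -1.2346)
step 18: x0=(0.9434, 0.4286, 0.2521) x1=(-1.6178, 0.0353, -1.2400)
step 19: x0=(0.9085, 0.4161, 0.2503) x1=(-1.5950, 0.0350, -1.2446)
step 20: x0=(0.8719, 0.4032, 0.2475) x1=(-1.5709, 0.0349, -1.2485)
step 21: x0=(0.8336, 0.3902, 0.2437) x1=(-1.5456, 0.0351, -1.2517)
step 22: x0=(0.7937, 0.3769, 0.2389) x1=(-1.5191, 0.0353, -1.2541)
step 23: x0=(0.7523, 0.3633, 0.2331) x1=(-1.4915, 0.0358, -1.2557)

(-1.4915, 0.0358, -1.2557)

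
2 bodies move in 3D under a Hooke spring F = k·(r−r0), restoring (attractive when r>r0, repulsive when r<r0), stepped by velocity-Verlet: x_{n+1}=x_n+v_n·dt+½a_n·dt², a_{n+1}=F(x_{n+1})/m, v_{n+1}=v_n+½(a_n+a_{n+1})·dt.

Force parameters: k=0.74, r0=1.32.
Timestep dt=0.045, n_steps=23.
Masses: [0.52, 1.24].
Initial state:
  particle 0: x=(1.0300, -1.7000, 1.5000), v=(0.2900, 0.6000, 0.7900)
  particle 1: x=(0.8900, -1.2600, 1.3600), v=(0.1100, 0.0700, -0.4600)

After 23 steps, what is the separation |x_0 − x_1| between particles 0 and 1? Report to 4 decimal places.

1.8813

step 0: x0=(1.0300, -1.7000, 1.5000) x1=(0.8900, -1.2600, 1.3600)
step 1: x0=(1.0434, -1.6741, 1.5359) x1=(0.8948, -1.2564, 1.3392)
step 2: x0=(1.0575, -1.6503, 1.5728) x1=(0.8993, -1.2519, 1.3179)
step 3: x0=(1.0724, -1.6283, 1.6109) x1=(0.9035, -1.2466, 1.2961)
step 4: x0=(1.0881, -1.6081, 1.6503) x1=(0.9073, -1.2407, 1.2738)
step 5: x0=(1.1044, -1.5893, 1.6913) x1=(0.9109, -1.2341, 1.2508)
step 6: x0=(1.1214, -1.5717, 1.7338) x1=(0.9142, -1.2270, 1.2272)
step 7: x0=(1.1391, -1.5552, 1.7778) x1=(0.9172, -1.2194, 1.2030)
step 8: x0=(1.1573, -1.5395, 1.8233) x1=(0.9200, -1.2115, 1.1781)
step 9: x0=(1.1760, -1.5245, 1.8701) x1=(0.9226, -1.2033, 1.1527)
step 10: x0=(1.1951, -1.5101, 1.9182) x1=(0.9250, -1.1949, 1.1267)
step 11: x0=(1.2146, -1.4961, 1.9673) x1=(0.9272, -1.1863, 1.1003)
step 12: x0=(1.2344, -1.4824, 2.0174) x1=(0.9293, -1.1776, 1.0735)
step 13: x0=(1.2545, -1.4689, 2.0682) x1=(0.9313, -1.1688, 1.0464)
step 14: x0=(1.2747, -1.4557, 2.1196) x1=(0.9333, -1.1598, 1.0191)
step 15: x0=(1.2951, -1.4425, 2.1713) x1=(0.9352, -1.1509, 0.9916)
step 16: x0=(1.3155, -1.4293, 2.2232) x1=(0.9371, -1.1419, 0.9641)
step 17: x0=(1.3358, -1.4162, 2.2749) x1=(0.9389, -1.1330, 0.9366)
step 18: x0=(1.3561, -1.4030, 2.3264) x1=(0.9409, -1.1241, 0.9092)
step 19: x0=(1.3762, -1.3896, 2.3775) x1=(0.9428, -1.1152, 0.8820)
step 20: x0=(1.3961, -1.3762, 2.4277) x1=(0.9449, -1.1063, 0.8551)
step 21: x0=(1.4158, -1.3626, 2.4771) x1=(0.9471, -1.0976, 0.8286)
step 22: x0=(1.4351, -1.3488, 2.5254) x1=(0.9494, -1.0889, 0.8026)
step 23: x0=(1.4541, -1.3348, 2.5722) x1=(0.9519, -1.0803, 0.7771)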